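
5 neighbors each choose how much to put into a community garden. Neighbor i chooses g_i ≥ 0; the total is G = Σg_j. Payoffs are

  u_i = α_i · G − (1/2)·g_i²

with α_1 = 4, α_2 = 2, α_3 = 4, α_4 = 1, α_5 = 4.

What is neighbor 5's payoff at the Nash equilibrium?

Neighbor i's FOC: ∂u_i/∂g_i = α_i − g_i = 0, so g_i* = α_i.
NE contributions = (4, 2, 4, 1, 4); G = 15.
u_5 = α_5·G − ½·(g_5)² = 4·15 − ½·4² = 52.

52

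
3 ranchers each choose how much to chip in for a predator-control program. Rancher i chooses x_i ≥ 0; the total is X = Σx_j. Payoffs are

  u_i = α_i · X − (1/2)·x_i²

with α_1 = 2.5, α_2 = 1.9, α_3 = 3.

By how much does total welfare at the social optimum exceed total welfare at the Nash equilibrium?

Rancher i's FOC: ∂u_i/∂x_i = α_i − x_i = 0, so x_i* = α_i.
NE contributions = (2.5, 1.9, 3); X = 7.4.
W^NE = (Σα)·X − ½Σα_i² = 7.4² − ½·18.86 = 45.33.
Planner sets x_i = Σα_j = 7.4 for every i, so X^SO = 3·7.4 = 22.2.
W^SO = (Σα)·X^SO − ½·3·(Σα)² = (3/2)·7.4² = 82.14.
Deadweight loss = W^SO − W^NE = 36.81.

36.81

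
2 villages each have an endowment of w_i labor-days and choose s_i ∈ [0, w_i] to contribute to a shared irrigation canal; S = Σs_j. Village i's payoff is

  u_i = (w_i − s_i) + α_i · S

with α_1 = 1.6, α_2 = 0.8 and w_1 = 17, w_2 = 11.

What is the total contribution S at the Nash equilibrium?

∂u_i/∂s_i = α_i − 1, so village i contributes w_i if α_i > 1, else 0.
α_i > 1 for i ∈ {1}; NE contributions (17, 0), S = 17.

17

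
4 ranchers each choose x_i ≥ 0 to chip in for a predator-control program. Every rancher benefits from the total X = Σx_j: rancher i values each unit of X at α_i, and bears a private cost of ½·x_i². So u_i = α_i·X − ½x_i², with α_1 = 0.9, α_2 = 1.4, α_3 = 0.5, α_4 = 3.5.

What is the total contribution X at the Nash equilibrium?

Rancher i's FOC: ∂u_i/∂x_i = α_i − x_i = 0, so x_i* = α_i.
NE contributions = (0.9, 1.4, 0.5, 3.5); X = 6.3.

6.3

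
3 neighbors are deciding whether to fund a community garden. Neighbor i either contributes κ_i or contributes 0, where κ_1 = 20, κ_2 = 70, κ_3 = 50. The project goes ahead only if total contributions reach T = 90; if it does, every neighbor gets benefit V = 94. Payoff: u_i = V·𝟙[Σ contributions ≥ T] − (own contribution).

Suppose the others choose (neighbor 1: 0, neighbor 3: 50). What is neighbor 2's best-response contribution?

70

Others' total = 50. Contributing 70 brings total to 120 ≥ 90: gain V − κ_2 = 24.
Best response: 70.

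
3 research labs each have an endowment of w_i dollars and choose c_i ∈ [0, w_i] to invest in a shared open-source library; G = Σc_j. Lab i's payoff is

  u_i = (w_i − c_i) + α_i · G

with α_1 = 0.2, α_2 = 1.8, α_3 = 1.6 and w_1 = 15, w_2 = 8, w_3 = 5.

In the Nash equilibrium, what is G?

13

∂u_i/∂c_i = α_i − 1, so lab i contributes w_i if α_i > 1, else 0.
α_i > 1 for i ∈ {2, 3}; NE contributions (0, 8, 5), G = 13.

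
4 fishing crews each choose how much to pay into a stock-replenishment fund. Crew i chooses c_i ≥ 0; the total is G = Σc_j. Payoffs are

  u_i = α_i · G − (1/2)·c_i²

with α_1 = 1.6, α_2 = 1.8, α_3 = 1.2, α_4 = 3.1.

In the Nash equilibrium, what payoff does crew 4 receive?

Crew i's FOC: ∂u_i/∂c_i = α_i − c_i = 0, so c_i* = α_i.
NE contributions = (1.6, 1.8, 1.2, 3.1); G = 7.7.
u_4 = α_4·G − ½·(c_4)² = 3.1·7.7 − ½·3.1² = 19.065.

19.065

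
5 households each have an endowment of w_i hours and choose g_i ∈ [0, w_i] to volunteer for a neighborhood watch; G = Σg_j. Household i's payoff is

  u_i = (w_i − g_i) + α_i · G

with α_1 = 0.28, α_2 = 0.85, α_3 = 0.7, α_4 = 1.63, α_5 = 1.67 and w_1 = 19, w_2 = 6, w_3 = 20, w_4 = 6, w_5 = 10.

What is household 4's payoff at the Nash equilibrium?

∂u_i/∂g_i = α_i − 1, so household i contributes w_i if α_i > 1, else 0.
α_i > 1 for i ∈ {4, 5}; NE contributions (0, 0, 0, 6, 10), G = 16.
u_4 = (6 − 6) + 1.63·16 = 26.08.

26.08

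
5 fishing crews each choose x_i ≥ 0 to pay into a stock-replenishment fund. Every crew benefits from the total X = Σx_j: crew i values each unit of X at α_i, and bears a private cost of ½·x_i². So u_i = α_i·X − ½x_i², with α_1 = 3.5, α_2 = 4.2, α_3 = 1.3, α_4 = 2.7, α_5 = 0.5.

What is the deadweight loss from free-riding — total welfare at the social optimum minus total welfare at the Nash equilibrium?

Crew i's FOC: ∂u_i/∂x_i = α_i − x_i = 0, so x_i* = α_i.
NE contributions = (3.5, 4.2, 1.3, 2.7, 0.5); X = 12.2.
W^NE = (Σα)·X − ½Σα_i² = 12.2² − ½·39.12 = 129.28.
Planner sets x_i = Σα_j = 12.2 for every i, so X^SO = 5·12.2 = 61.
W^SO = (Σα)·X^SO − ½·5·(Σα)² = (5/2)·12.2² = 372.1.
Deadweight loss = W^SO − W^NE = 242.82.

242.82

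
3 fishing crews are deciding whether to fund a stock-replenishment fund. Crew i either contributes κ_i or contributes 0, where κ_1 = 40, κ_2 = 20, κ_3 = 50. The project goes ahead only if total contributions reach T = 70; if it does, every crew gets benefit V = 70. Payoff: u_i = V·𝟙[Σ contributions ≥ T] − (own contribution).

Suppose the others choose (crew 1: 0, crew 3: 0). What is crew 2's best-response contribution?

0

Others' total = 0. Even contributing 20 gives 20 < 70: no benefit either way.
Best response: 0.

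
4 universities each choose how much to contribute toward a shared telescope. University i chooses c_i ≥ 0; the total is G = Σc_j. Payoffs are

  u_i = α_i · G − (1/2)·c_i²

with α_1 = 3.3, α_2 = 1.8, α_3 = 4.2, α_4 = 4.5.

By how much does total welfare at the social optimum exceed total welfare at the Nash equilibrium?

University i's FOC: ∂u_i/∂c_i = α_i − c_i = 0, so c_i* = α_i.
NE contributions = (3.3, 1.8, 4.2, 4.5); G = 13.8.
W^NE = (Σα)·G − ½Σα_i² = 13.8² − ½·52.02 = 164.43.
Planner sets c_i = Σα_j = 13.8 for every i, so G^SO = 4·13.8 = 55.2.
W^SO = (Σα)·G^SO − ½·4·(Σα)² = (4/2)·13.8² = 380.88.
Deadweight loss = W^SO − W^NE = 216.45.

216.45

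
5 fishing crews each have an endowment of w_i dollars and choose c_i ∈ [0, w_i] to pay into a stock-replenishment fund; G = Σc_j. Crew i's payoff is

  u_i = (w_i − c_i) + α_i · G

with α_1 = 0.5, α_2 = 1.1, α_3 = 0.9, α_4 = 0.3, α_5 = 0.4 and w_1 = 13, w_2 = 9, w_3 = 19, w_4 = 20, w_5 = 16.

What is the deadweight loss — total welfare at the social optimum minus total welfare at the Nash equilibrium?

149.6

∂u_i/∂c_i = α_i − 1, so crew i contributes w_i if α_i > 1, else 0.
α_i > 1 for i ∈ {2}; NE contributions (0, 9, 0, 0, 0), G = 9.
W^NE = Σw_i − G^NE + (Σα_i)·G^NE = 77 + 2.2·9 = 96.8.
Planner: ∂(Σu_j)/∂c_i = Σα_j − 1 = 2.2 > 0, so everyone contributes w_i; G^SO = 77, W^SO = 77 + 2.2·77 = 246.4.
Deadweight loss = 149.6.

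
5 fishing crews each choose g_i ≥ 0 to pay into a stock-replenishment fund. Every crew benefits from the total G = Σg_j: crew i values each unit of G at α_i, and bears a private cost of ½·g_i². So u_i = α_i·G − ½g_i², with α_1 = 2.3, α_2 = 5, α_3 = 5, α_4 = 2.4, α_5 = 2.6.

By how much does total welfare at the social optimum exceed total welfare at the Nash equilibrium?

482.84

Crew i's FOC: ∂u_i/∂g_i = α_i − g_i = 0, so g_i* = α_i.
NE contributions = (2.3, 5, 5, 2.4, 2.6); G = 17.3.
W^NE = (Σα)·G − ½Σα_i² = 17.3² − ½·67.81 = 265.385.
Planner sets g_i = Σα_j = 17.3 for every i, so G^SO = 5·17.3 = 86.5.
W^SO = (Σα)·G^SO − ½·5·(Σα)² = (5/2)·17.3² = 748.225.
Deadweight loss = W^SO − W^NE = 482.84.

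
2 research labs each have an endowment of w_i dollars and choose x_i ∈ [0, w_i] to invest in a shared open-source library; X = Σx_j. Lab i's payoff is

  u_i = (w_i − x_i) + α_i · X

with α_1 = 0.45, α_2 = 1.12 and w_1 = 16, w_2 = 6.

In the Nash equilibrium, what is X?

6

∂u_i/∂x_i = α_i − 1, so lab i contributes w_i if α_i > 1, else 0.
α_i > 1 for i ∈ {2}; NE contributions (0, 6), X = 6.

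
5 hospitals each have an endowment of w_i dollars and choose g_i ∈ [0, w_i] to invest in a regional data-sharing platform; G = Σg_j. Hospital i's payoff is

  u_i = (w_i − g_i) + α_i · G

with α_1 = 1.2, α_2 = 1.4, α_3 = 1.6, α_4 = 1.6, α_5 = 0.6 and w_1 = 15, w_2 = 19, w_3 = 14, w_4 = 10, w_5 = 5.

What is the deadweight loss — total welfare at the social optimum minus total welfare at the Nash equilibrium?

27

∂u_i/∂g_i = α_i − 1, so hospital i contributes w_i if α_i > 1, else 0.
α_i > 1 for i ∈ {1, 2, 3, 4}; NE contributions (15, 19, 14, 10, 0), G = 58.
W^NE = Σw_i − G^NE + (Σα_i)·G^NE = 63 + 5.4·58 = 376.2.
Planner: ∂(Σu_j)/∂g_i = Σα_j − 1 = 5.4 > 0, so everyone contributes w_i; G^SO = 63, W^SO = 63 + 5.4·63 = 403.2.
Deadweight loss = 27.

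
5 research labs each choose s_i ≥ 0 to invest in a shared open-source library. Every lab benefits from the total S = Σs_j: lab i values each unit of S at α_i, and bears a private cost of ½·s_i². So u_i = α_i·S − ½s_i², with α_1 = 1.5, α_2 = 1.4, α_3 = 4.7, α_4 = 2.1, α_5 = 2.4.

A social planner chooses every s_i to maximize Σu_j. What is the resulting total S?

60.5

Planner FOC: ∂(Σu_j)/∂s_i = (Σα_j) − s_i = 0, so s_i^SO = Σα_j = 12.1 for every i; S^SO = 60.5.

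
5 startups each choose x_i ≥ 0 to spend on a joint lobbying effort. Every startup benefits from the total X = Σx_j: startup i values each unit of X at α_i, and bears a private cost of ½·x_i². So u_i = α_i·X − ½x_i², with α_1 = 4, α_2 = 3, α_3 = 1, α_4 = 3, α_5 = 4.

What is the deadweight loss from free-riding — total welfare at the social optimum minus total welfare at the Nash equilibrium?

Startup i's FOC: ∂u_i/∂x_i = α_i − x_i = 0, so x_i* = α_i.
NE contributions = (4, 3, 1, 3, 4); X = 15.
W^NE = (Σα)·X − ½Σα_i² = 15² − ½·51 = 199.5.
Planner sets x_i = Σα_j = 15 for every i, so X^SO = 5·15 = 75.
W^SO = (Σα)·X^SO − ½·5·(Σα)² = (5/2)·15² = 562.5.
Deadweight loss = W^SO − W^NE = 363.

363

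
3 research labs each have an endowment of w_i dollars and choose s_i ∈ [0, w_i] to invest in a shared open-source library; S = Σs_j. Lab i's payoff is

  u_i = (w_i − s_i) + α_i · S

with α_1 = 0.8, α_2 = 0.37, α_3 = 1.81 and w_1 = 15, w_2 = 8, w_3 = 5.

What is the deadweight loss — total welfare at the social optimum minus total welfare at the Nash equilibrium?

∂u_i/∂s_i = α_i − 1, so lab i contributes w_i if α_i > 1, else 0.
α_i > 1 for i ∈ {3}; NE contributions (0, 0, 5), S = 5.
W^NE = Σw_i − S^NE + (Σα_i)·S^NE = 28 + 1.98·5 = 37.9.
Planner: ∂(Σu_j)/∂s_i = Σα_j − 1 = 1.98 > 0, so everyone contributes w_i; S^SO = 28, W^SO = 28 + 1.98·28 = 83.44.
Deadweight loss = 45.54.

45.54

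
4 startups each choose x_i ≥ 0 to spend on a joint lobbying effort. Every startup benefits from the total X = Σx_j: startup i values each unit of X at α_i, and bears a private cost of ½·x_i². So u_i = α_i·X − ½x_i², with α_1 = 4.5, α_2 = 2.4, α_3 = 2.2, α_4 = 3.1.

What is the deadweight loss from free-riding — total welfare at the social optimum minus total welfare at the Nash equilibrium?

169.07

Startup i's FOC: ∂u_i/∂x_i = α_i − x_i = 0, so x_i* = α_i.
NE contributions = (4.5, 2.4, 2.2, 3.1); X = 12.2.
W^NE = (Σα)·X − ½Σα_i² = 12.2² − ½·40.46 = 128.61.
Planner sets x_i = Σα_j = 12.2 for every i, so X^SO = 4·12.2 = 48.8.
W^SO = (Σα)·X^SO − ½·4·(Σα)² = (4/2)·12.2² = 297.68.
Deadweight loss = W^SO − W^NE = 169.07.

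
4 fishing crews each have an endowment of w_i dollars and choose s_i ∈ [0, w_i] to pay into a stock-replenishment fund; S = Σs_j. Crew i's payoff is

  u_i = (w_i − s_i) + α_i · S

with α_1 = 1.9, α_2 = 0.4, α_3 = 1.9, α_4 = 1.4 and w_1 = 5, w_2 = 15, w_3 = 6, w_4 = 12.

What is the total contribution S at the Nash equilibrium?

23

∂u_i/∂s_i = α_i − 1, so crew i contributes w_i if α_i > 1, else 0.
α_i > 1 for i ∈ {1, 3, 4}; NE contributions (5, 0, 6, 12), S = 23.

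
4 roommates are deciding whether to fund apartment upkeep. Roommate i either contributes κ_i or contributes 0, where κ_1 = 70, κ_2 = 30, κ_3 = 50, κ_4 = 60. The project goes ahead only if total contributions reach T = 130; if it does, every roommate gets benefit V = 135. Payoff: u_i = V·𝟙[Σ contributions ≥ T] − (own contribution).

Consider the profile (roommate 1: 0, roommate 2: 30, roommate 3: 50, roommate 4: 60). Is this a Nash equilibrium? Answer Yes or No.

Yes

Total = 140 ≥ 130: provided.
Roommate 1 (pledges 0, payoff 135): pledging 70 → total 210, payoff 65. No gain.
Roommate 2 (pledges 30, payoff 105): dropping to 0 → total 110, payoff 0. No gain.
Roommate 3 (pledges 50, payoff 85): dropping to 0 → total 90, payoff 0. No gain.
Roommate 4 (pledges 60, payoff 75): dropping to 0 → total 80, payoff 0. No gain.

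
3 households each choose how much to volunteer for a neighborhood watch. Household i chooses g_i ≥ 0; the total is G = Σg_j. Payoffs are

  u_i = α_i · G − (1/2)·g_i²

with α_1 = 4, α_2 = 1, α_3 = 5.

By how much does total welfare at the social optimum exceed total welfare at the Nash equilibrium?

71

Household i's FOC: ∂u_i/∂g_i = α_i − g_i = 0, so g_i* = α_i.
NE contributions = (4, 1, 5); G = 10.
W^NE = (Σα)·G − ½Σα_i² = 10² − ½·42 = 79.
Planner sets g_i = Σα_j = 10 for every i, so G^SO = 3·10 = 30.
W^SO = (Σα)·G^SO − ½·3·(Σα)² = (3/2)·10² = 150.
Deadweight loss = W^SO − W^NE = 71.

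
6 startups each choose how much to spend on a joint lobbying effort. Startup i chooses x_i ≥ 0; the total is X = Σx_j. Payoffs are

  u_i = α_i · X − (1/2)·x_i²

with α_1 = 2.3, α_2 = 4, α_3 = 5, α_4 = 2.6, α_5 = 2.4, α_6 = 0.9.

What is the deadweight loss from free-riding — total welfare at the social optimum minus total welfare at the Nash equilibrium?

Startup i's FOC: ∂u_i/∂x_i = α_i − x_i = 0, so x_i* = α_i.
NE contributions = (2.3, 4, 5, 2.6, 2.4, 0.9); X = 17.2.
W^NE = (Σα)·X − ½Σα_i² = 17.2² − ½·59.62 = 266.03.
Planner sets x_i = Σα_j = 17.2 for every i, so X^SO = 6·17.2 = 103.2.
W^SO = (Σα)·X^SO − ½·6·(Σα)² = (6/2)·17.2² = 887.52.
Deadweight loss = W^SO − W^NE = 621.49.

621.49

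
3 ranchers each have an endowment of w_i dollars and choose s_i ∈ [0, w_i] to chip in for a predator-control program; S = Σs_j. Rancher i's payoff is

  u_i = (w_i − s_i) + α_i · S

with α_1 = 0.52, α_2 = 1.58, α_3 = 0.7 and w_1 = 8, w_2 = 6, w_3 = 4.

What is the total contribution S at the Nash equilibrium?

∂u_i/∂s_i = α_i − 1, so rancher i contributes w_i if α_i > 1, else 0.
α_i > 1 for i ∈ {2}; NE contributions (0, 6, 0), S = 6.

6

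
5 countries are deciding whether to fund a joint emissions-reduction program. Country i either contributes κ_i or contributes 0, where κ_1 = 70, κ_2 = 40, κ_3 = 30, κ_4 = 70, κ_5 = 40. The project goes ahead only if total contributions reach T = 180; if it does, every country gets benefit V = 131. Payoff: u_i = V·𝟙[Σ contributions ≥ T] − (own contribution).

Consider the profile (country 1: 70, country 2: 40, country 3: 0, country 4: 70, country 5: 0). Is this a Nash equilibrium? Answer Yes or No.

Total = 180 ≥ 180: provided.
Country 1 (pledges 70, payoff 61): dropping to 0 → total 110, payoff 0. No gain.
Country 2 (pledges 40, payoff 91): dropping to 0 → total 140, payoff 0. No gain.
Country 3 (pledges 0, payoff 131): pledging 30 → total 210, payoff 101. No gain.
Country 4 (pledges 70, payoff 61): dropping to 0 → total 110, payoff 0. No gain.
Country 5 (pledges 0, payoff 131): pledging 40 → total 220, payoff 91. No gain.

Yes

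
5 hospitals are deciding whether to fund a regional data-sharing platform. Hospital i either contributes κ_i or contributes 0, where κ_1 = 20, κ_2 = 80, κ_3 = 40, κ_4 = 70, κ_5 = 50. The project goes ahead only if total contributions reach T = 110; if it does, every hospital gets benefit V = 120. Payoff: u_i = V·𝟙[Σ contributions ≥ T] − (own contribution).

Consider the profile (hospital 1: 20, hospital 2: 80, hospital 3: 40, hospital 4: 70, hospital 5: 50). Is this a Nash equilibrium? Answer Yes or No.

No

Total = 260 ≥ 110: provided.
Hospital 1 (pledges 20, payoff 100): dropping to 0 → total 240, payoff 120. Profitable deviation.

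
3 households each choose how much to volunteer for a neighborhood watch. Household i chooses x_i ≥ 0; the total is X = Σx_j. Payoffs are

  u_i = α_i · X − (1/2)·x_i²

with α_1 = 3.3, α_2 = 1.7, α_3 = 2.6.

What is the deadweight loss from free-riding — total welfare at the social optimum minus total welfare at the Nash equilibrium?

39.15

Household i's FOC: ∂u_i/∂x_i = α_i − x_i = 0, so x_i* = α_i.
NE contributions = (3.3, 1.7, 2.6); X = 7.6.
W^NE = (Σα)·X − ½Σα_i² = 7.6² − ½·20.54 = 47.49.
Planner sets x_i = Σα_j = 7.6 for every i, so X^SO = 3·7.6 = 22.8.
W^SO = (Σα)·X^SO − ½·3·(Σα)² = (3/2)·7.6² = 86.64.
Deadweight loss = W^SO − W^NE = 39.15.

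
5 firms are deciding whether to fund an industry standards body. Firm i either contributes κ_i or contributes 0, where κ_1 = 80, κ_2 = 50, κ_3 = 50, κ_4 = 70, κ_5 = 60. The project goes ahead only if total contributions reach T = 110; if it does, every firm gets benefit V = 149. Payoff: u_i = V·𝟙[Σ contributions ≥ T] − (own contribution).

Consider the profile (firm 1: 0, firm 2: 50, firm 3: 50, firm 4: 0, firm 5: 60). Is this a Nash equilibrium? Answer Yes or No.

No

Total = 160 ≥ 110: provided.
Firm 1 (pledges 0, payoff 149): pledging 80 → total 240, payoff 69. No gain.
Firm 2 (pledges 50, payoff 99): dropping to 0 → total 110, payoff 149. Profitable deviation.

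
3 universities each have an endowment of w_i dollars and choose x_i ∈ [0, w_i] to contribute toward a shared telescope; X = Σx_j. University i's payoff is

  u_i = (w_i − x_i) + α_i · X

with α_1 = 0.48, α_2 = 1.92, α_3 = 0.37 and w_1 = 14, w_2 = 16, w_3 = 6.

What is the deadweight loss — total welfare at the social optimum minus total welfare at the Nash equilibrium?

∂u_i/∂x_i = α_i − 1, so university i contributes w_i if α_i > 1, else 0.
α_i > 1 for i ∈ {2}; NE contributions (0, 16, 0), X = 16.
W^NE = Σw_i − X^NE + (Σα_i)·X^NE = 36 + 1.77·16 = 64.32.
Planner: ∂(Σu_j)/∂x_i = Σα_j − 1 = 1.77 > 0, so everyone contributes w_i; X^SO = 36, W^SO = 36 + 1.77·36 = 99.72.
Deadweight loss = 35.4.

35.4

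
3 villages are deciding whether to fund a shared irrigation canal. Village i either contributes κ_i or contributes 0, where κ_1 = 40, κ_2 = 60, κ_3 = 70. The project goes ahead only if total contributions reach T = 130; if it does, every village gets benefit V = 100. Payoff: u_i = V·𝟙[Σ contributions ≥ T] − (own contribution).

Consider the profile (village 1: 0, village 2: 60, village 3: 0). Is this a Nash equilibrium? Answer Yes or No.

No

Total = 60 < 130: not provided.
Village 1 (pledges 0, payoff 0): pledging 40 → total 100, payoff -40. No gain.
Village 2 (pledges 60, payoff -60): dropping to 0 → total 0, payoff 0. Profitable deviation.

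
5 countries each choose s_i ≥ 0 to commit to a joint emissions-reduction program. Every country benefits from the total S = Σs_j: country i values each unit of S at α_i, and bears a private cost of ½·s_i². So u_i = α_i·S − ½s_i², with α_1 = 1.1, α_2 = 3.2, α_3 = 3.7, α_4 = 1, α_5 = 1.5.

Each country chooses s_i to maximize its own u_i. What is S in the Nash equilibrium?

10.5

Country i's FOC: ∂u_i/∂s_i = α_i − s_i = 0, so s_i* = α_i.
NE contributions = (1.1, 3.2, 3.7, 1, 1.5); S = 10.5.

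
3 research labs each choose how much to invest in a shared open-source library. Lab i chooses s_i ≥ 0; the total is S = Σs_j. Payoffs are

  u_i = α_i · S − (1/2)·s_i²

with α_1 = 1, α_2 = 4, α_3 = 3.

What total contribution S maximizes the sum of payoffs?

24

Planner FOC: ∂(Σu_j)/∂s_i = (Σα_j) − s_i = 0, so s_i^SO = Σα_j = 8 for every i; S^SO = 24.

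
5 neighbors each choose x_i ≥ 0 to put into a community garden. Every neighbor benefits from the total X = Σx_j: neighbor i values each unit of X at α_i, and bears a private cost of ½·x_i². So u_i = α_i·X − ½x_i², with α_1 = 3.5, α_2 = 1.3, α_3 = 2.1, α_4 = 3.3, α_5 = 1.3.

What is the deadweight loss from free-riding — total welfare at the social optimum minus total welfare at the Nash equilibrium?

Neighbor i's FOC: ∂u_i/∂x_i = α_i − x_i = 0, so x_i* = α_i.
NE contributions = (3.5, 1.3, 2.1, 3.3, 1.3); X = 11.5.
W^NE = (Σα)·X − ½Σα_i² = 11.5² − ½·30.93 = 116.785.
Planner sets x_i = Σα_j = 11.5 for every i, so X^SO = 5·11.5 = 57.5.
W^SO = (Σα)·X^SO − ½·5·(Σα)² = (5/2)·11.5² = 330.625.
Deadweight loss = W^SO − W^NE = 213.84.

213.84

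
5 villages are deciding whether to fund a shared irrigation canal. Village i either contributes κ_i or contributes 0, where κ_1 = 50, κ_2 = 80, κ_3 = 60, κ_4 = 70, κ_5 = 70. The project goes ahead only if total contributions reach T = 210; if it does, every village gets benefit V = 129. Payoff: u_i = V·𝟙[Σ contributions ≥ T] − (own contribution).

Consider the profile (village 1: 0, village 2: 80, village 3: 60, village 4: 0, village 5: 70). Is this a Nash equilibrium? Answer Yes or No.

Yes

Total = 210 ≥ 210: provided.
Village 1 (pledges 0, payoff 129): pledging 50 → total 260, payoff 79. No gain.
Village 2 (pledges 80, payoff 49): dropping to 0 → total 130, payoff 0. No gain.
Village 3 (pledges 60, payoff 69): dropping to 0 → total 150, payoff 0. No gain.
Village 4 (pledges 0, payoff 129): pledging 70 → total 280, payoff 59. No gain.
Village 5 (pledges 70, payoff 59): dropping to 0 → total 140, payoff 0. No gain.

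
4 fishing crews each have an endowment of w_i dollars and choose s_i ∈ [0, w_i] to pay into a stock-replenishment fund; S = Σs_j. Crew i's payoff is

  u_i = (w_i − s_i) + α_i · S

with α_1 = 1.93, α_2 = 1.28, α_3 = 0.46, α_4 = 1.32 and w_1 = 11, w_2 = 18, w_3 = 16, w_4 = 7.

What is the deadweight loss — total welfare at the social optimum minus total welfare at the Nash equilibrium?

∂u_i/∂s_i = α_i − 1, so crew i contributes w_i if α_i > 1, else 0.
α_i > 1 for i ∈ {1, 2, 4}; NE contributions (11, 18, 0, 7), S = 36.
W^NE = Σw_i − S^NE + (Σα_i)·S^NE = 52 + 3.99·36 = 195.64.
Planner: ∂(Σu_j)/∂s_i = Σα_j − 1 = 3.99 > 0, so everyone contributes w_i; S^SO = 52, W^SO = 52 + 3.99·52 = 259.48.
Deadweight loss = 63.84.

63.84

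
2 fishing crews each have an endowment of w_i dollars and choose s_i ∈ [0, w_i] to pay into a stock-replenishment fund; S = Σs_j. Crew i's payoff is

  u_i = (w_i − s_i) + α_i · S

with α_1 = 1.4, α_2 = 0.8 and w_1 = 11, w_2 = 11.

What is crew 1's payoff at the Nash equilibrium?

15.4

∂u_i/∂s_i = α_i − 1, so crew i contributes w_i if α_i > 1, else 0.
α_i > 1 for i ∈ {1}; NE contributions (11, 0), S = 11.
u_1 = (11 − 11) + 1.4·11 = 15.4.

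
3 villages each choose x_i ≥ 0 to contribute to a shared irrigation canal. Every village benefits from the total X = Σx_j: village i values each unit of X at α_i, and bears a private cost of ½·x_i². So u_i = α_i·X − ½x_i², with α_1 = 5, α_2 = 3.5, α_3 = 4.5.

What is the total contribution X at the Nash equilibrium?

Village i's FOC: ∂u_i/∂x_i = α_i − x_i = 0, so x_i* = α_i.
NE contributions = (5, 3.5, 4.5); X = 13.

13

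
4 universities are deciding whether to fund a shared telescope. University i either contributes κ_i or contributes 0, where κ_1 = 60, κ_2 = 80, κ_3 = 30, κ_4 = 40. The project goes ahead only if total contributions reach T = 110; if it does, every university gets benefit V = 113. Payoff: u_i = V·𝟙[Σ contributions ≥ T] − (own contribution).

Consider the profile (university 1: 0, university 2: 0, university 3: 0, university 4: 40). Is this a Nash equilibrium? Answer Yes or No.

Total = 40 < 110: not provided.
University 1 (pledges 0, payoff 0): pledging 60 → total 100, payoff -60. No gain.
University 2 (pledges 0, payoff 0): pledging 80 → total 120, payoff 33. Profitable deviation.

No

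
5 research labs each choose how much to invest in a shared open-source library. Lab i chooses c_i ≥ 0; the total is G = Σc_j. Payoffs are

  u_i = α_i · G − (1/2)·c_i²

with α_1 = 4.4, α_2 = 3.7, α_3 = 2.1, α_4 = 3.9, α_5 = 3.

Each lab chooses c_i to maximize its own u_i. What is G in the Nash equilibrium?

17.1

Lab i's FOC: ∂u_i/∂c_i = α_i − c_i = 0, so c_i* = α_i.
NE contributions = (4.4, 3.7, 2.1, 3.9, 3); G = 17.1.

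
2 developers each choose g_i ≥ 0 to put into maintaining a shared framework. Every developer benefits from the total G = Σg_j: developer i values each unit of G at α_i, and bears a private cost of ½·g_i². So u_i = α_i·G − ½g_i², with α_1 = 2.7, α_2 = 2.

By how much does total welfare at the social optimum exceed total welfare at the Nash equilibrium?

5.645

Developer i's FOC: ∂u_i/∂g_i = α_i − g_i = 0, so g_i* = α_i.
NE contributions = (2.7, 2); G = 4.7.
W^NE = (Σα)·G − ½Σα_i² = 4.7² − ½·11.29 = 16.445.
Planner sets g_i = Σα_j = 4.7 for every i, so G^SO = 2·4.7 = 9.4.
W^SO = (Σα)·G^SO − ½·2·(Σα)² = (2/2)·4.7² = 22.09.
Deadweight loss = W^SO − W^NE = 5.645.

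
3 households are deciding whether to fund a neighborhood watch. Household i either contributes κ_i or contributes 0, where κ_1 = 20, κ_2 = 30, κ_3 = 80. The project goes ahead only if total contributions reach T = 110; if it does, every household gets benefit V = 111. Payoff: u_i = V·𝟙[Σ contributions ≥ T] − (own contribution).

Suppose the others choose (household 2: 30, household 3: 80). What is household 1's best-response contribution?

Others' total = 110 ≥ 110; contributing adds cost 20 for no extra benefit.
Best response: 0.

0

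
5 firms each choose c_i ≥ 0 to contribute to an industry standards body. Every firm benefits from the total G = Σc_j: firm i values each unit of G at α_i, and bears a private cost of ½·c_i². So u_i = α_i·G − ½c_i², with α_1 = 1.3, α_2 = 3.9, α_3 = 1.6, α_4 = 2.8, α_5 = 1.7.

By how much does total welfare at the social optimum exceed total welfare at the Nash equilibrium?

Firm i's FOC: ∂u_i/∂c_i = α_i − c_i = 0, so c_i* = α_i.
NE contributions = (1.3, 3.9, 1.6, 2.8, 1.7); G = 11.3.
W^NE = (Σα)·G − ½Σα_i² = 11.3² − ½·30.19 = 112.595.
Planner sets c_i = Σα_j = 11.3 for every i, so G^SO = 5·11.3 = 56.5.
W^SO = (Σα)·G^SO − ½·5·(Σα)² = (5/2)·11.3² = 319.225.
Deadweight loss = W^SO − W^NE = 206.63.

206.63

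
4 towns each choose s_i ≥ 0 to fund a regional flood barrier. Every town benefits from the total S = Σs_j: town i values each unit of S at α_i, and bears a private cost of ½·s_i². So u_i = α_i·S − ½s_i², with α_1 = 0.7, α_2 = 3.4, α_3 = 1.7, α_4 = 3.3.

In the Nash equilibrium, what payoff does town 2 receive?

25.16

Town i's FOC: ∂u_i/∂s_i = α_i − s_i = 0, so s_i* = α_i.
NE contributions = (0.7, 3.4, 1.7, 3.3); S = 9.1.
u_2 = α_2·S − ½·(s_2)² = 3.4·9.1 − ½·3.4² = 25.16.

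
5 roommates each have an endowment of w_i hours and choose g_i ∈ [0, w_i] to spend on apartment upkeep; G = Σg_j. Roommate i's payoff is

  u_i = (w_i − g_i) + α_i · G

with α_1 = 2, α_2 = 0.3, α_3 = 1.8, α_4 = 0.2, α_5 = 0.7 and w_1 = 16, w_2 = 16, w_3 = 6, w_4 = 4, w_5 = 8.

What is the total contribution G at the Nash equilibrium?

∂u_i/∂g_i = α_i − 1, so roommate i contributes w_i if α_i > 1, else 0.
α_i > 1 for i ∈ {1, 3}; NE contributions (16, 0, 6, 0, 0), G = 22.

22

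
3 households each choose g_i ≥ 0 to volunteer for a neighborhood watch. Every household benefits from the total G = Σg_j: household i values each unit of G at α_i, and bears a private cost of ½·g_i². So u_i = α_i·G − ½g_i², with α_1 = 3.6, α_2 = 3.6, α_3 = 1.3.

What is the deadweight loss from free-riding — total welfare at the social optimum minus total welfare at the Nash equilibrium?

49.93

Household i's FOC: ∂u_i/∂g_i = α_i − g_i = 0, so g_i* = α_i.
NE contributions = (3.6, 3.6, 1.3); G = 8.5.
W^NE = (Σα)·G − ½Σα_i² = 8.5² − ½·27.61 = 58.445.
Planner sets g_i = Σα_j = 8.5 for every i, so G^SO = 3·8.5 = 25.5.
W^SO = (Σα)·G^SO − ½·3·(Σα)² = (3/2)·8.5² = 108.375.
Deadweight loss = W^SO − W^NE = 49.93.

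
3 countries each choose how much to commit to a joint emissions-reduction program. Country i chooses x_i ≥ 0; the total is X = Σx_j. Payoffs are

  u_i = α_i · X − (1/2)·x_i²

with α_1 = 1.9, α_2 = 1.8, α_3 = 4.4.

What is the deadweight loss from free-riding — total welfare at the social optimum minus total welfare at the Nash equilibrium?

45.91

Country i's FOC: ∂u_i/∂x_i = α_i − x_i = 0, so x_i* = α_i.
NE contributions = (1.9, 1.8, 4.4); X = 8.1.
W^NE = (Σα)·X − ½Σα_i² = 8.1² − ½·26.21 = 52.505.
Planner sets x_i = Σα_j = 8.1 for every i, so X^SO = 3·8.1 = 24.3.
W^SO = (Σα)·X^SO − ½·3·(Σα)² = (3/2)·8.1² = 98.415.
Deadweight loss = W^SO − W^NE = 45.91.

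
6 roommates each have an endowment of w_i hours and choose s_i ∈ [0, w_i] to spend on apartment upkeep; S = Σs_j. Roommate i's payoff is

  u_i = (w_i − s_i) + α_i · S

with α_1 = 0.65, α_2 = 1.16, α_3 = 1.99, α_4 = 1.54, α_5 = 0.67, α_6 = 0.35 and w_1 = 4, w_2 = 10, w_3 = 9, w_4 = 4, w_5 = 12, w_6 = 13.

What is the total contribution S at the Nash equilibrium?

23

∂u_i/∂s_i = α_i − 1, so roommate i contributes w_i if α_i > 1, else 0.
α_i > 1 for i ∈ {2, 3, 4}; NE contributions (0, 10, 9, 4, 0, 0), S = 23.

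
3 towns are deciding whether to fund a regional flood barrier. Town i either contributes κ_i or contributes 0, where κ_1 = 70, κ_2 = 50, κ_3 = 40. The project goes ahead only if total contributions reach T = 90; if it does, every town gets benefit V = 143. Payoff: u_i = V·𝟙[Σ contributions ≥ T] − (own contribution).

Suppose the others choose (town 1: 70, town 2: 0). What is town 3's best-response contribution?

40

Others' total = 70. Contributing 40 brings total to 110 ≥ 90: gain V − κ_3 = 103.
Best response: 40.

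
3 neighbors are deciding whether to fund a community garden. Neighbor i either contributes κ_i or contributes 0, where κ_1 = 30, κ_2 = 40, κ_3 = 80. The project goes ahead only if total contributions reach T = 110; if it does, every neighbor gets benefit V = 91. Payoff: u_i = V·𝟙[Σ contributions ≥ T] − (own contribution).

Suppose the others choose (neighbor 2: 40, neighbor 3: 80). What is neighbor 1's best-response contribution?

Others' total = 120 ≥ 110; contributing adds cost 30 for no extra benefit.
Best response: 0.

0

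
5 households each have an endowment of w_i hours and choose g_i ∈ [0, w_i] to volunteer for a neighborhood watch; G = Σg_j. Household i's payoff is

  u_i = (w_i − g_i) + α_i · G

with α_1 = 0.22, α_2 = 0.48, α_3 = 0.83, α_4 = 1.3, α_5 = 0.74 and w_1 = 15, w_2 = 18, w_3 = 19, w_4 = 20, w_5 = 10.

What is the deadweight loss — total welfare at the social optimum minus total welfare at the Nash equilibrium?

159.34

∂u_i/∂g_i = α_i − 1, so household i contributes w_i if α_i > 1, else 0.
α_i > 1 for i ∈ {4}; NE contributions (0, 0, 0, 20, 0), G = 20.
W^NE = Σw_i − G^NE + (Σα_i)·G^NE = 82 + 2.57·20 = 133.4.
Planner: ∂(Σu_j)/∂g_i = Σα_j − 1 = 2.57 > 0, so everyone contributes w_i; G^SO = 82, W^SO = 82 + 2.57·82 = 292.74.
Deadweight loss = 159.34.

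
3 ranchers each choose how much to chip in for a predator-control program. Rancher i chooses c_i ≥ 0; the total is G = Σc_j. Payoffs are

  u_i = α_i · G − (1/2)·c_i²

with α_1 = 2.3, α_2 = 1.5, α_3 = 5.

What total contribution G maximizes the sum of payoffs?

26.4

Planner FOC: ∂(Σu_j)/∂c_i = (Σα_j) − c_i = 0, so c_i^SO = Σα_j = 8.8 for every i; G^SO = 26.4.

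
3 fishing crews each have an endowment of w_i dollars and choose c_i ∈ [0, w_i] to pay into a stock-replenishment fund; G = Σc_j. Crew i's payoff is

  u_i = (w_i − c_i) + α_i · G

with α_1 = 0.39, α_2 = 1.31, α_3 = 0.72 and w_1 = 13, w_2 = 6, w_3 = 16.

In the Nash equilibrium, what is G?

∂u_i/∂c_i = α_i − 1, so crew i contributes w_i if α_i > 1, else 0.
α_i > 1 for i ∈ {2}; NE contributions (0, 6, 0), G = 6.

6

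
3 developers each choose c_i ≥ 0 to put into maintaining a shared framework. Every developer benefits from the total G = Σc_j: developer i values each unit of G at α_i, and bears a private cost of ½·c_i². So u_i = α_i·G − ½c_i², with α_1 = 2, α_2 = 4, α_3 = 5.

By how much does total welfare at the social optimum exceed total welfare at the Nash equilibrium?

83

Developer i's FOC: ∂u_i/∂c_i = α_i − c_i = 0, so c_i* = α_i.
NE contributions = (2, 4, 5); G = 11.
W^NE = (Σα)·G − ½Σα_i² = 11² − ½·45 = 98.5.
Planner sets c_i = Σα_j = 11 for every i, so G^SO = 3·11 = 33.
W^SO = (Σα)·G^SO − ½·3·(Σα)² = (3/2)·11² = 181.5.
Deadweight loss = W^SO − W^NE = 83.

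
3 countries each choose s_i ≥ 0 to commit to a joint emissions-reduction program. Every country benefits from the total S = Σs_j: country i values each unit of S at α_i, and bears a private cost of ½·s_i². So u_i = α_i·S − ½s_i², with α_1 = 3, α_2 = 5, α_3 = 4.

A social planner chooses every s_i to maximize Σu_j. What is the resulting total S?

Planner FOC: ∂(Σu_j)/∂s_i = (Σα_j) − s_i = 0, so s_i^SO = Σα_j = 12 for every i; S^SO = 36.

36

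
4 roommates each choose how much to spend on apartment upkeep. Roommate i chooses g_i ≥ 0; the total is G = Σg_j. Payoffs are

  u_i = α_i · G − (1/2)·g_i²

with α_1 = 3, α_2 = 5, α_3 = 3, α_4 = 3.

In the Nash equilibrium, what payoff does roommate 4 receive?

Roommate i's FOC: ∂u_i/∂g_i = α_i − g_i = 0, so g_i* = α_i.
NE contributions = (3, 5, 3, 3); G = 14.
u_4 = α_4·G − ½·(g_4)² = 3·14 − ½·3² = 37.5.

37.5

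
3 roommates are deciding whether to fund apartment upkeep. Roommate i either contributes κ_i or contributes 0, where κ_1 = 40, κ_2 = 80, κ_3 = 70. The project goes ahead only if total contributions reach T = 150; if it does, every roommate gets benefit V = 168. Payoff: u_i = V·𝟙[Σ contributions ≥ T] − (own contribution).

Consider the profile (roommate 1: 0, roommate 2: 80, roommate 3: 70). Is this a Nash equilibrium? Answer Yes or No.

Total = 150 ≥ 150: provided.
Roommate 1 (pledges 0, payoff 168): pledging 40 → total 190, payoff 128. No gain.
Roommate 2 (pledges 80, payoff 88): dropping to 0 → total 70, payoff 0. No gain.
Roommate 3 (pledges 70, payoff 98): dropping to 0 → total 80, payoff 0. No gain.

Yes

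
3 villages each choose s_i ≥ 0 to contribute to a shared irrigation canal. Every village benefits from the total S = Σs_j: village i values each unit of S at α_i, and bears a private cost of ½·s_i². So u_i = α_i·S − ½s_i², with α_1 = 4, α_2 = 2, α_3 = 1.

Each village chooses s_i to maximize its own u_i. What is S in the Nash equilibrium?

Village i's FOC: ∂u_i/∂s_i = α_i − s_i = 0, so s_i* = α_i.
NE contributions = (4, 2, 1); S = 7.

7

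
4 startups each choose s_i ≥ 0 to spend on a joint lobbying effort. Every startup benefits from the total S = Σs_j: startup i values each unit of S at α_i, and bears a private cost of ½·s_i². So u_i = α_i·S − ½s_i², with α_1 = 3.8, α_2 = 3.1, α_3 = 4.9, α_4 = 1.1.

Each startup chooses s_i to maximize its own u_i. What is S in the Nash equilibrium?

12.9

Startup i's FOC: ∂u_i/∂s_i = α_i − s_i = 0, so s_i* = α_i.
NE contributions = (3.8, 3.1, 4.9, 1.1); S = 12.9.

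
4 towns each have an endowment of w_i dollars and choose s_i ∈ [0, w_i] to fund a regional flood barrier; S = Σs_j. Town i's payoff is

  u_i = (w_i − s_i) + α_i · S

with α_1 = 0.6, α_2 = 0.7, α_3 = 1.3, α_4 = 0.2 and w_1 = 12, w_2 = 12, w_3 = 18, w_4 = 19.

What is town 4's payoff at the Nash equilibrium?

22.6

∂u_i/∂s_i = α_i − 1, so town i contributes w_i if α_i > 1, else 0.
α_i > 1 for i ∈ {3}; NE contributions (0, 0, 18, 0), S = 18.
u_4 = (19 − 0) + 0.2·18 = 22.6.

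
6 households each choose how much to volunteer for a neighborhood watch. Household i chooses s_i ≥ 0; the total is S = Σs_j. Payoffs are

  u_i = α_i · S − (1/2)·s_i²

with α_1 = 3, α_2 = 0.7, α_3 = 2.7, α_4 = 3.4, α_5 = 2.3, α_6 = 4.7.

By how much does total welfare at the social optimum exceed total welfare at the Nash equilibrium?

Household i's FOC: ∂u_i/∂s_i = α_i − s_i = 0, so s_i* = α_i.
NE contributions = (3, 0.7, 2.7, 3.4, 2.3, 4.7); S = 16.8.
W^NE = (Σα)·S − ½Σα_i² = 16.8² − ½·55.72 = 254.38.
Planner sets s_i = Σα_j = 16.8 for every i, so S^SO = 6·16.8 = 100.8.
W^SO = (Σα)·S^SO − ½·6·(Σα)² = (6/2)·16.8² = 846.72.
Deadweight loss = W^SO − W^NE = 592.34.

592.34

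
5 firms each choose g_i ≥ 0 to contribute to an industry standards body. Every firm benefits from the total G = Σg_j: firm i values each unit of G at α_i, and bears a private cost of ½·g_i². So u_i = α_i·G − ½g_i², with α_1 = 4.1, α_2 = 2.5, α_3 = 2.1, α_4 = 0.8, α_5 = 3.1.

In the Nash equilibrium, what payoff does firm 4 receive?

9.76

Firm i's FOC: ∂u_i/∂g_i = α_i − g_i = 0, so g_i* = α_i.
NE contributions = (4.1, 2.5, 2.1, 0.8, 3.1); G = 12.6.
u_4 = α_4·G − ½·(g_4)² = 0.8·12.6 − ½·0.8² = 9.76.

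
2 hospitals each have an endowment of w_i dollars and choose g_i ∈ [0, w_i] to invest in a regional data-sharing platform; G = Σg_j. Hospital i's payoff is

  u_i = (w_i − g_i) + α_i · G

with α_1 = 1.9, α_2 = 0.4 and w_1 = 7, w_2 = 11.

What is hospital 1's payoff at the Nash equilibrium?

∂u_i/∂g_i = α_i − 1, so hospital i contributes w_i if α_i > 1, else 0.
α_i > 1 for i ∈ {1}; NE contributions (7, 0), G = 7.
u_1 = (7 − 7) + 1.9·7 = 13.3.

13.3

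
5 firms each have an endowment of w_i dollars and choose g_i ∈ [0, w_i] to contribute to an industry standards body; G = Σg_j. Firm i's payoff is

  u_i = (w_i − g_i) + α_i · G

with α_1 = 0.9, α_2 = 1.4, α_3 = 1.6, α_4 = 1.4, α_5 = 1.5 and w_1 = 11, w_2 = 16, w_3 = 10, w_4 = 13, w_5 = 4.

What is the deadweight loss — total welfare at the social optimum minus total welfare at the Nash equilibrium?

63.8

∂u_i/∂g_i = α_i − 1, so firm i contributes w_i if α_i > 1, else 0.
α_i > 1 for i ∈ {2, 3, 4, 5}; NE contributions (0, 16, 10, 13, 4), G = 43.
W^NE = Σw_i − G^NE + (Σα_i)·G^NE = 54 + 5.8·43 = 303.4.
Planner: ∂(Σu_j)/∂g_i = Σα_j − 1 = 5.8 > 0, so everyone contributes w_i; G^SO = 54, W^SO = 54 + 5.8·54 = 367.2.
Deadweight loss = 63.8.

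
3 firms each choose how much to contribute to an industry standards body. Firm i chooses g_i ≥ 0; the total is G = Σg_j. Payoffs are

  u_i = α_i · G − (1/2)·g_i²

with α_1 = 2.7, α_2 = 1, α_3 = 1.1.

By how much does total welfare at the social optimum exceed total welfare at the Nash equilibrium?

Firm i's FOC: ∂u_i/∂g_i = α_i − g_i = 0, so g_i* = α_i.
NE contributions = (2.7, 1, 1.1); G = 4.8.
W^NE = (Σα)·G − ½Σα_i² = 4.8² − ½·9.5 = 18.29.
Planner sets g_i = Σα_j = 4.8 for every i, so G^SO = 3·4.8 = 14.4.
W^SO = (Σα)·G^SO − ½·3·(Σα)² = (3/2)·4.8² = 34.56.
Deadweight loss = W^SO − W^NE = 16.27.

16.27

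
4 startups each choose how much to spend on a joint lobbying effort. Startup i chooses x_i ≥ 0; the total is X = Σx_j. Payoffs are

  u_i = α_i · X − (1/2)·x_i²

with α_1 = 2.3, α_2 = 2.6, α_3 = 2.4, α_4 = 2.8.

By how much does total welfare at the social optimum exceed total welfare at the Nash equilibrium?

114.835

Startup i's FOC: ∂u_i/∂x_i = α_i − x_i = 0, so x_i* = α_i.
NE contributions = (2.3, 2.6, 2.4, 2.8); X = 10.1.
W^NE = (Σα)·X − ½Σα_i² = 10.1² − ½·25.65 = 89.185.
Planner sets x_i = Σα_j = 10.1 for every i, so X^SO = 4·10.1 = 40.4.
W^SO = (Σα)·X^SO − ½·4·(Σα)² = (4/2)·10.1² = 204.02.
Deadweight loss = W^SO − W^NE = 114.835.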